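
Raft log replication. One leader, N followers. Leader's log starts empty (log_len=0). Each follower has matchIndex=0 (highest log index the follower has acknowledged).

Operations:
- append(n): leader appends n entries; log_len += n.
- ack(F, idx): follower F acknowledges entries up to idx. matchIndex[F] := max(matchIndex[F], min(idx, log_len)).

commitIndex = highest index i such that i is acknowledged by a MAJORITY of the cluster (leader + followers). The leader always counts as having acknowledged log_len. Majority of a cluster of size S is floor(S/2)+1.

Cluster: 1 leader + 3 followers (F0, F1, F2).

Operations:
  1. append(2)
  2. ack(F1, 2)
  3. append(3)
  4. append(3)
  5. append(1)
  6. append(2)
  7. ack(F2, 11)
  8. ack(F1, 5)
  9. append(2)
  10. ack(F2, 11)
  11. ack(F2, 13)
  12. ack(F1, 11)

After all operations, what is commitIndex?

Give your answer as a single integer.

Answer: 11

Derivation:
Op 1: append 2 -> log_len=2
Op 2: F1 acks idx 2 -> match: F0=0 F1=2 F2=0; commitIndex=0
Op 3: append 3 -> log_len=5
Op 4: append 3 -> log_len=8
Op 5: append 1 -> log_len=9
Op 6: append 2 -> log_len=11
Op 7: F2 acks idx 11 -> match: F0=0 F1=2 F2=11; commitIndex=2
Op 8: F1 acks idx 5 -> match: F0=0 F1=5 F2=11; commitIndex=5
Op 9: append 2 -> log_len=13
Op 10: F2 acks idx 11 -> match: F0=0 F1=5 F2=11; commitIndex=5
Op 11: F2 acks idx 13 -> match: F0=0 F1=5 F2=13; commitIndex=5
Op 12: F1 acks idx 11 -> match: F0=0 F1=11 F2=13; commitIndex=11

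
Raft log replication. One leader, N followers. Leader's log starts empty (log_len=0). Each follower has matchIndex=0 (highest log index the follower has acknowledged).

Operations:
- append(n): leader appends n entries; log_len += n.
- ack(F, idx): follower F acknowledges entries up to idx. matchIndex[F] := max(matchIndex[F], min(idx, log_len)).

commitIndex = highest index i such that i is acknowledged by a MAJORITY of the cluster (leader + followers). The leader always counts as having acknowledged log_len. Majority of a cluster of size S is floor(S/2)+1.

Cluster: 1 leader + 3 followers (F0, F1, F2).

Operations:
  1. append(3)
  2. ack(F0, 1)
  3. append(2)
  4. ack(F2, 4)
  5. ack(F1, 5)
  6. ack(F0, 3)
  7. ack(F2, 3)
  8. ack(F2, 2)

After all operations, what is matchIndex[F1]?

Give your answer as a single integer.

Op 1: append 3 -> log_len=3
Op 2: F0 acks idx 1 -> match: F0=1 F1=0 F2=0; commitIndex=0
Op 3: append 2 -> log_len=5
Op 4: F2 acks idx 4 -> match: F0=1 F1=0 F2=4; commitIndex=1
Op 5: F1 acks idx 5 -> match: F0=1 F1=5 F2=4; commitIndex=4
Op 6: F0 acks idx 3 -> match: F0=3 F1=5 F2=4; commitIndex=4
Op 7: F2 acks idx 3 -> match: F0=3 F1=5 F2=4; commitIndex=4
Op 8: F2 acks idx 2 -> match: F0=3 F1=5 F2=4; commitIndex=4

Answer: 5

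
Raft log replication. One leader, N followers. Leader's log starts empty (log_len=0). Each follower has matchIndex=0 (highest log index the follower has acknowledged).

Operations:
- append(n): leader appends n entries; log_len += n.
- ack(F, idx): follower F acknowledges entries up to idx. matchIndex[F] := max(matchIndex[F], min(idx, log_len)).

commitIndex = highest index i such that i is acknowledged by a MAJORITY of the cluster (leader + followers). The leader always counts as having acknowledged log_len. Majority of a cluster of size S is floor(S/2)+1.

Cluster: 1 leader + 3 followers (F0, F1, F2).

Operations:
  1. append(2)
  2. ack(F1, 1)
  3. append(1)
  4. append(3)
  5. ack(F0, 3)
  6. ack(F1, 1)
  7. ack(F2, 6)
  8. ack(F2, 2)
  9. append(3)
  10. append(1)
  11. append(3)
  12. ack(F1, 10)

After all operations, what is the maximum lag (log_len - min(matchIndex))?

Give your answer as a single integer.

Op 1: append 2 -> log_len=2
Op 2: F1 acks idx 1 -> match: F0=0 F1=1 F2=0; commitIndex=0
Op 3: append 1 -> log_len=3
Op 4: append 3 -> log_len=6
Op 5: F0 acks idx 3 -> match: F0=3 F1=1 F2=0; commitIndex=1
Op 6: F1 acks idx 1 -> match: F0=3 F1=1 F2=0; commitIndex=1
Op 7: F2 acks idx 6 -> match: F0=3 F1=1 F2=6; commitIndex=3
Op 8: F2 acks idx 2 -> match: F0=3 F1=1 F2=6; commitIndex=3
Op 9: append 3 -> log_len=9
Op 10: append 1 -> log_len=10
Op 11: append 3 -> log_len=13
Op 12: F1 acks idx 10 -> match: F0=3 F1=10 F2=6; commitIndex=6

Answer: 10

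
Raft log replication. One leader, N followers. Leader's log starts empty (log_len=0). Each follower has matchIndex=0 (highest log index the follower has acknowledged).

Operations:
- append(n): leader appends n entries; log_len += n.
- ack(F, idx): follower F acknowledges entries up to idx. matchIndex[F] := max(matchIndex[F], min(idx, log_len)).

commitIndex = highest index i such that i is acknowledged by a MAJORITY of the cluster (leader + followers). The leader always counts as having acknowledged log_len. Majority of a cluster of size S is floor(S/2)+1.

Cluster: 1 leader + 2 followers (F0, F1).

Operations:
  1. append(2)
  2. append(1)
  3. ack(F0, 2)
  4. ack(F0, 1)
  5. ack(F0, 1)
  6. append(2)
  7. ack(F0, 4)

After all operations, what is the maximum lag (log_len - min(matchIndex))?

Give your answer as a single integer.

Op 1: append 2 -> log_len=2
Op 2: append 1 -> log_len=3
Op 3: F0 acks idx 2 -> match: F0=2 F1=0; commitIndex=2
Op 4: F0 acks idx 1 -> match: F0=2 F1=0; commitIndex=2
Op 5: F0 acks idx 1 -> match: F0=2 F1=0; commitIndex=2
Op 6: append 2 -> log_len=5
Op 7: F0 acks idx 4 -> match: F0=4 F1=0; commitIndex=4

Answer: 5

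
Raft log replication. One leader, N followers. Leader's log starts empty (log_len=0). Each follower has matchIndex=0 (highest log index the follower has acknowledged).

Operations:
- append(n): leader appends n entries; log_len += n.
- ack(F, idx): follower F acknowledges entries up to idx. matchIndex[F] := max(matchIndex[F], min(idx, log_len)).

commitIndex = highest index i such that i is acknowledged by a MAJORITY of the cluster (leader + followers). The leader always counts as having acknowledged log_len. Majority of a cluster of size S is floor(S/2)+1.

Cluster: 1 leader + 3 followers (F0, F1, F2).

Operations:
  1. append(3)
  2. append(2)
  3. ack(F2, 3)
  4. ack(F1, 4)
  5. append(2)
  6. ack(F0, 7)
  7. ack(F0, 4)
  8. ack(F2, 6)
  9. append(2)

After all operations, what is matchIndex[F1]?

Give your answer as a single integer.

Answer: 4

Derivation:
Op 1: append 3 -> log_len=3
Op 2: append 2 -> log_len=5
Op 3: F2 acks idx 3 -> match: F0=0 F1=0 F2=3; commitIndex=0
Op 4: F1 acks idx 4 -> match: F0=0 F1=4 F2=3; commitIndex=3
Op 5: append 2 -> log_len=7
Op 6: F0 acks idx 7 -> match: F0=7 F1=4 F2=3; commitIndex=4
Op 7: F0 acks idx 4 -> match: F0=7 F1=4 F2=3; commitIndex=4
Op 8: F2 acks idx 6 -> match: F0=7 F1=4 F2=6; commitIndex=6
Op 9: append 2 -> log_len=9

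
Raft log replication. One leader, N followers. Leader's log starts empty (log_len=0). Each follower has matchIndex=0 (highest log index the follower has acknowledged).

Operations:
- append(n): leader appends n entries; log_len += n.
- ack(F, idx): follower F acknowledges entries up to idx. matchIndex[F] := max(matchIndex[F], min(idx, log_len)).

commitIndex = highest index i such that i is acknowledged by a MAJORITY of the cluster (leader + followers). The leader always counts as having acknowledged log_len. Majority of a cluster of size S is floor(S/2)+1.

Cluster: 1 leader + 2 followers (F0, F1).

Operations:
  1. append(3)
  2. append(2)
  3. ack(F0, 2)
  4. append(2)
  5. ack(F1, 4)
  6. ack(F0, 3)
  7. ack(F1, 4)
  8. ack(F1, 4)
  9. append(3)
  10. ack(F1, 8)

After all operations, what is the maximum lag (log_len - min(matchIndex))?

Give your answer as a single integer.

Answer: 7

Derivation:
Op 1: append 3 -> log_len=3
Op 2: append 2 -> log_len=5
Op 3: F0 acks idx 2 -> match: F0=2 F1=0; commitIndex=2
Op 4: append 2 -> log_len=7
Op 5: F1 acks idx 4 -> match: F0=2 F1=4; commitIndex=4
Op 6: F0 acks idx 3 -> match: F0=3 F1=4; commitIndex=4
Op 7: F1 acks idx 4 -> match: F0=3 F1=4; commitIndex=4
Op 8: F1 acks idx 4 -> match: F0=3 F1=4; commitIndex=4
Op 9: append 3 -> log_len=10
Op 10: F1 acks idx 8 -> match: F0=3 F1=8; commitIndex=8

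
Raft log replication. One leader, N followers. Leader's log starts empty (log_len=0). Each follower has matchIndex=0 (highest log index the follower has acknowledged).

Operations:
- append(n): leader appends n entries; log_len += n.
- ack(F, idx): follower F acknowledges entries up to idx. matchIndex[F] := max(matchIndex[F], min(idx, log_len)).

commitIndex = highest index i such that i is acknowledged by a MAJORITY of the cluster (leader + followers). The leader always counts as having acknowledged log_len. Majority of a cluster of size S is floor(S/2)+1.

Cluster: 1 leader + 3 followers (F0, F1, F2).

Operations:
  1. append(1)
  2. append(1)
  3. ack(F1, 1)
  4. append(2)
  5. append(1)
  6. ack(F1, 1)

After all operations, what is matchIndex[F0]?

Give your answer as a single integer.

Op 1: append 1 -> log_len=1
Op 2: append 1 -> log_len=2
Op 3: F1 acks idx 1 -> match: F0=0 F1=1 F2=0; commitIndex=0
Op 4: append 2 -> log_len=4
Op 5: append 1 -> log_len=5
Op 6: F1 acks idx 1 -> match: F0=0 F1=1 F2=0; commitIndex=0

Answer: 0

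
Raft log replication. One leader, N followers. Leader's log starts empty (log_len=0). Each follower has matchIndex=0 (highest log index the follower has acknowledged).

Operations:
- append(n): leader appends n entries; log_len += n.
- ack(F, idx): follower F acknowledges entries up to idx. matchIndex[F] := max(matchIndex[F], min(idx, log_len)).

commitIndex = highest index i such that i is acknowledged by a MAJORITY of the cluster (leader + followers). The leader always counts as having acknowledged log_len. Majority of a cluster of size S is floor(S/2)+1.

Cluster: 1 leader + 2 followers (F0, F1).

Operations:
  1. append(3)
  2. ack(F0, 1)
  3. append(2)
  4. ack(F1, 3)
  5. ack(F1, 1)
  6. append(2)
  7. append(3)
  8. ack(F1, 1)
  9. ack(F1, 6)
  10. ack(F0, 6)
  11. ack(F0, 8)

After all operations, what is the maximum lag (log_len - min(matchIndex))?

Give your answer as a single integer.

Answer: 4

Derivation:
Op 1: append 3 -> log_len=3
Op 2: F0 acks idx 1 -> match: F0=1 F1=0; commitIndex=1
Op 3: append 2 -> log_len=5
Op 4: F1 acks idx 3 -> match: F0=1 F1=3; commitIndex=3
Op 5: F1 acks idx 1 -> match: F0=1 F1=3; commitIndex=3
Op 6: append 2 -> log_len=7
Op 7: append 3 -> log_len=10
Op 8: F1 acks idx 1 -> match: F0=1 F1=3; commitIndex=3
Op 9: F1 acks idx 6 -> match: F0=1 F1=6; commitIndex=6
Op 10: F0 acks idx 6 -> match: F0=6 F1=6; commitIndex=6
Op 11: F0 acks idx 8 -> match: F0=8 F1=6; commitIndex=8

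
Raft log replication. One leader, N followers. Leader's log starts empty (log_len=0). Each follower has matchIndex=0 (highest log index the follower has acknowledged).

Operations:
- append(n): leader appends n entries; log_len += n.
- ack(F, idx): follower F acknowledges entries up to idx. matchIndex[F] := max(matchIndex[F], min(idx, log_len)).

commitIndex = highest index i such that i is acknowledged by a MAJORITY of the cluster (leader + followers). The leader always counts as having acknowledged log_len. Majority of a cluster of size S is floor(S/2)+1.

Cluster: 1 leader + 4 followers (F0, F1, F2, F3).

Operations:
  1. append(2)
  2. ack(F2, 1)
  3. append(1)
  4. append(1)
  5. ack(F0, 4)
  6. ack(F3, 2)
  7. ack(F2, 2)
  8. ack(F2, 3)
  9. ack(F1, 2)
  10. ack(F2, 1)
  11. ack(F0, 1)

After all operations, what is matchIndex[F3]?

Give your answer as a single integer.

Op 1: append 2 -> log_len=2
Op 2: F2 acks idx 1 -> match: F0=0 F1=0 F2=1 F3=0; commitIndex=0
Op 3: append 1 -> log_len=3
Op 4: append 1 -> log_len=4
Op 5: F0 acks idx 4 -> match: F0=4 F1=0 F2=1 F3=0; commitIndex=1
Op 6: F3 acks idx 2 -> match: F0=4 F1=0 F2=1 F3=2; commitIndex=2
Op 7: F2 acks idx 2 -> match: F0=4 F1=0 F2=2 F3=2; commitIndex=2
Op 8: F2 acks idx 3 -> match: F0=4 F1=0 F2=3 F3=2; commitIndex=3
Op 9: F1 acks idx 2 -> match: F0=4 F1=2 F2=3 F3=2; commitIndex=3
Op 10: F2 acks idx 1 -> match: F0=4 F1=2 F2=3 F3=2; commitIndex=3
Op 11: F0 acks idx 1 -> match: F0=4 F1=2 F2=3 F3=2; commitIndex=3

Answer: 2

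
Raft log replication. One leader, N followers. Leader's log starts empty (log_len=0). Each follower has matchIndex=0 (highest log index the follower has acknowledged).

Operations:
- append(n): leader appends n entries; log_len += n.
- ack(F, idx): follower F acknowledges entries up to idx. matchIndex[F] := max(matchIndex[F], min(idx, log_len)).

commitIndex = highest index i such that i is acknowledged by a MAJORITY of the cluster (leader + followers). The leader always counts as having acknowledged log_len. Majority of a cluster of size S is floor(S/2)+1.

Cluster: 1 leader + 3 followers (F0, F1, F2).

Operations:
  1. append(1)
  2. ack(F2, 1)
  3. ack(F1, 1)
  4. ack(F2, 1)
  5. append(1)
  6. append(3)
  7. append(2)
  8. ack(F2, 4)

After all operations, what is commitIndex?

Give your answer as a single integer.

Op 1: append 1 -> log_len=1
Op 2: F2 acks idx 1 -> match: F0=0 F1=0 F2=1; commitIndex=0
Op 3: F1 acks idx 1 -> match: F0=0 F1=1 F2=1; commitIndex=1
Op 4: F2 acks idx 1 -> match: F0=0 F1=1 F2=1; commitIndex=1
Op 5: append 1 -> log_len=2
Op 6: append 3 -> log_len=5
Op 7: append 2 -> log_len=7
Op 8: F2 acks idx 4 -> match: F0=0 F1=1 F2=4; commitIndex=1

Answer: 1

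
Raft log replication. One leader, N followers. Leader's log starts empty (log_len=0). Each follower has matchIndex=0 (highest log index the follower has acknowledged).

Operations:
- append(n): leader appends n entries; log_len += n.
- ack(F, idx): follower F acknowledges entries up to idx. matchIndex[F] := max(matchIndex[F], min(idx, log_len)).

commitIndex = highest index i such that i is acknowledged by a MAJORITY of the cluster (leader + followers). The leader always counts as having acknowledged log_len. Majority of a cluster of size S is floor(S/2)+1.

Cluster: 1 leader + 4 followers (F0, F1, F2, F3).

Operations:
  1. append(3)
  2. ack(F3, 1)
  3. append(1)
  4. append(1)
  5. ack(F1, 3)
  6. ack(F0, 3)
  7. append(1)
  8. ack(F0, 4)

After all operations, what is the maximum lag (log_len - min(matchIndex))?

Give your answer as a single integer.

Answer: 6

Derivation:
Op 1: append 3 -> log_len=3
Op 2: F3 acks idx 1 -> match: F0=0 F1=0 F2=0 F3=1; commitIndex=0
Op 3: append 1 -> log_len=4
Op 4: append 1 -> log_len=5
Op 5: F1 acks idx 3 -> match: F0=0 F1=3 F2=0 F3=1; commitIndex=1
Op 6: F0 acks idx 3 -> match: F0=3 F1=3 F2=0 F3=1; commitIndex=3
Op 7: append 1 -> log_len=6
Op 8: F0 acks idx 4 -> match: F0=4 F1=3 F2=0 F3=1; commitIndex=3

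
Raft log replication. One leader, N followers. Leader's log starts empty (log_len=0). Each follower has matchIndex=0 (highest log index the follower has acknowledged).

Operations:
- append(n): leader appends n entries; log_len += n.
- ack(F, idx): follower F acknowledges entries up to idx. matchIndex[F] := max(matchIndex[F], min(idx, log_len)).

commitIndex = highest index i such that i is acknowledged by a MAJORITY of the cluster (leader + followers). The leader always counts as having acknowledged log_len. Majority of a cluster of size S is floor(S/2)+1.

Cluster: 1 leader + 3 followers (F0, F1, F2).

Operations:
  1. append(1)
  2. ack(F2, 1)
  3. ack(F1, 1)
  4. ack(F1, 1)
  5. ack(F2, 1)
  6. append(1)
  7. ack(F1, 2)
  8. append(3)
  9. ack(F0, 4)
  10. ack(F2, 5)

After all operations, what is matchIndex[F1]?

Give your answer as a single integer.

Answer: 2

Derivation:
Op 1: append 1 -> log_len=1
Op 2: F2 acks idx 1 -> match: F0=0 F1=0 F2=1; commitIndex=0
Op 3: F1 acks idx 1 -> match: F0=0 F1=1 F2=1; commitIndex=1
Op 4: F1 acks idx 1 -> match: F0=0 F1=1 F2=1; commitIndex=1
Op 5: F2 acks idx 1 -> match: F0=0 F1=1 F2=1; commitIndex=1
Op 6: append 1 -> log_len=2
Op 7: F1 acks idx 2 -> match: F0=0 F1=2 F2=1; commitIndex=1
Op 8: append 3 -> log_len=5
Op 9: F0 acks idx 4 -> match: F0=4 F1=2 F2=1; commitIndex=2
Op 10: F2 acks idx 5 -> match: F0=4 F1=2 F2=5; commitIndex=4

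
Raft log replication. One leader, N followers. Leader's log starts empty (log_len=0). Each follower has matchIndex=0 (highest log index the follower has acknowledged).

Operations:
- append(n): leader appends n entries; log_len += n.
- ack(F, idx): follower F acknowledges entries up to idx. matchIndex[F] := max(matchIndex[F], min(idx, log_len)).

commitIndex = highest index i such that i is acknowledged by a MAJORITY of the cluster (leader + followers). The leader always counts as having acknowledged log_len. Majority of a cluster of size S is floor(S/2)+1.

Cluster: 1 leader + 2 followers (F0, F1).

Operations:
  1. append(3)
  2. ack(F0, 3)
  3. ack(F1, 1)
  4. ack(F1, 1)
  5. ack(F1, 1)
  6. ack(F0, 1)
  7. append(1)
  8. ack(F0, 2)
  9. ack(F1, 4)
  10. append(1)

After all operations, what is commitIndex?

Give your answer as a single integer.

Answer: 4

Derivation:
Op 1: append 3 -> log_len=3
Op 2: F0 acks idx 3 -> match: F0=3 F1=0; commitIndex=3
Op 3: F1 acks idx 1 -> match: F0=3 F1=1; commitIndex=3
Op 4: F1 acks idx 1 -> match: F0=3 F1=1; commitIndex=3
Op 5: F1 acks idx 1 -> match: F0=3 F1=1; commitIndex=3
Op 6: F0 acks idx 1 -> match: F0=3 F1=1; commitIndex=3
Op 7: append 1 -> log_len=4
Op 8: F0 acks idx 2 -> match: F0=3 F1=1; commitIndex=3
Op 9: F1 acks idx 4 -> match: F0=3 F1=4; commitIndex=4
Op 10: append 1 -> log_len=5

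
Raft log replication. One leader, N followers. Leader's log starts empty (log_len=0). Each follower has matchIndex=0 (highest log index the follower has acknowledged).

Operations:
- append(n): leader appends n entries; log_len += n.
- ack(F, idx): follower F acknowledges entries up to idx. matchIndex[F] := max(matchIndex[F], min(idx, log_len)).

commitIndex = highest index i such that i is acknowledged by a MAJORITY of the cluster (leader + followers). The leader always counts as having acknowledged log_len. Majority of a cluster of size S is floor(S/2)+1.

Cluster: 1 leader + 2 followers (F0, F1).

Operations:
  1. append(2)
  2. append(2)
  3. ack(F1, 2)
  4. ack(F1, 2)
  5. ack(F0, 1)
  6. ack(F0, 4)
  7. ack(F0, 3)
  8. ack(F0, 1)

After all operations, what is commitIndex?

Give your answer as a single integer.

Answer: 4

Derivation:
Op 1: append 2 -> log_len=2
Op 2: append 2 -> log_len=4
Op 3: F1 acks idx 2 -> match: F0=0 F1=2; commitIndex=2
Op 4: F1 acks idx 2 -> match: F0=0 F1=2; commitIndex=2
Op 5: F0 acks idx 1 -> match: F0=1 F1=2; commitIndex=2
Op 6: F0 acks idx 4 -> match: F0=4 F1=2; commitIndex=4
Op 7: F0 acks idx 3 -> match: F0=4 F1=2; commitIndex=4
Op 8: F0 acks idx 1 -> match: F0=4 F1=2; commitIndex=4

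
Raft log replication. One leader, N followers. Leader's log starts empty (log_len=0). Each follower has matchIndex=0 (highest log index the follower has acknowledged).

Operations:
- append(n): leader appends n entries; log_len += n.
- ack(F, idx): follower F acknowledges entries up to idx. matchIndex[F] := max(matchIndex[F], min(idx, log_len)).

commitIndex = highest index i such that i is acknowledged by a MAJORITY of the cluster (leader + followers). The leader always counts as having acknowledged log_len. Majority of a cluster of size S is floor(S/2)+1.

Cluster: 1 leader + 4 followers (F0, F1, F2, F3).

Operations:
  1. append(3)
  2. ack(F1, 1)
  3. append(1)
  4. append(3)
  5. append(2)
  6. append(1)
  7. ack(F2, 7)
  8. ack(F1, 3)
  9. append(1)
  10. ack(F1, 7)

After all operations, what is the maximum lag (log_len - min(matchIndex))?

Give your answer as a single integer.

Op 1: append 3 -> log_len=3
Op 2: F1 acks idx 1 -> match: F0=0 F1=1 F2=0 F3=0; commitIndex=0
Op 3: append 1 -> log_len=4
Op 4: append 3 -> log_len=7
Op 5: append 2 -> log_len=9
Op 6: append 1 -> log_len=10
Op 7: F2 acks idx 7 -> match: F0=0 F1=1 F2=7 F3=0; commitIndex=1
Op 8: F1 acks idx 3 -> match: F0=0 F1=3 F2=7 F3=0; commitIndex=3
Op 9: append 1 -> log_len=11
Op 10: F1 acks idx 7 -> match: F0=0 F1=7 F2=7 F3=0; commitIndex=7

Answer: 11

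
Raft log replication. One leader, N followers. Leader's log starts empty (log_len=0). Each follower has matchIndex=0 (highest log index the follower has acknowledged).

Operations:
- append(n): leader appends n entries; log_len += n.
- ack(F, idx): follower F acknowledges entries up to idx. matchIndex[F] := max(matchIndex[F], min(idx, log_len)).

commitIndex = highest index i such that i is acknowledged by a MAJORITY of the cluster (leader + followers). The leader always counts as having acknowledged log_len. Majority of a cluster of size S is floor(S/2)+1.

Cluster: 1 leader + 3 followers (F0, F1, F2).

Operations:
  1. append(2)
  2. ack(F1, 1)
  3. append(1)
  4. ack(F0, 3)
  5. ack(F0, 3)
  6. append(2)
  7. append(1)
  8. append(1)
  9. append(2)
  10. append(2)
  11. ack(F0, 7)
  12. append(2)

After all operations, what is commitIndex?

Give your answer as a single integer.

Op 1: append 2 -> log_len=2
Op 2: F1 acks idx 1 -> match: F0=0 F1=1 F2=0; commitIndex=0
Op 3: append 1 -> log_len=3
Op 4: F0 acks idx 3 -> match: F0=3 F1=1 F2=0; commitIndex=1
Op 5: F0 acks idx 3 -> match: F0=3 F1=1 F2=0; commitIndex=1
Op 6: append 2 -> log_len=5
Op 7: append 1 -> log_len=6
Op 8: append 1 -> log_len=7
Op 9: append 2 -> log_len=9
Op 10: append 2 -> log_len=11
Op 11: F0 acks idx 7 -> match: F0=7 F1=1 F2=0; commitIndex=1
Op 12: append 2 -> log_len=13

Answer: 1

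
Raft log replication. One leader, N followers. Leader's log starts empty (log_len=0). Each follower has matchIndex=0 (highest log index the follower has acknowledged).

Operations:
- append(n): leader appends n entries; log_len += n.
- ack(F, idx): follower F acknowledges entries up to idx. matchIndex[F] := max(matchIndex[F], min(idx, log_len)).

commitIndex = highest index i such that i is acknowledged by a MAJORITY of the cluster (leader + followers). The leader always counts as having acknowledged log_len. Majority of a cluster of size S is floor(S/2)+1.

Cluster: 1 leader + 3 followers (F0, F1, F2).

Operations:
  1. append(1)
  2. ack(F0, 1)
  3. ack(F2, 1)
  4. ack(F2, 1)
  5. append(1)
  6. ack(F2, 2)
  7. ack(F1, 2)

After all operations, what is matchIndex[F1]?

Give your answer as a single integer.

Op 1: append 1 -> log_len=1
Op 2: F0 acks idx 1 -> match: F0=1 F1=0 F2=0; commitIndex=0
Op 3: F2 acks idx 1 -> match: F0=1 F1=0 F2=1; commitIndex=1
Op 4: F2 acks idx 1 -> match: F0=1 F1=0 F2=1; commitIndex=1
Op 5: append 1 -> log_len=2
Op 6: F2 acks idx 2 -> match: F0=1 F1=0 F2=2; commitIndex=1
Op 7: F1 acks idx 2 -> match: F0=1 F1=2 F2=2; commitIndex=2

Answer: 2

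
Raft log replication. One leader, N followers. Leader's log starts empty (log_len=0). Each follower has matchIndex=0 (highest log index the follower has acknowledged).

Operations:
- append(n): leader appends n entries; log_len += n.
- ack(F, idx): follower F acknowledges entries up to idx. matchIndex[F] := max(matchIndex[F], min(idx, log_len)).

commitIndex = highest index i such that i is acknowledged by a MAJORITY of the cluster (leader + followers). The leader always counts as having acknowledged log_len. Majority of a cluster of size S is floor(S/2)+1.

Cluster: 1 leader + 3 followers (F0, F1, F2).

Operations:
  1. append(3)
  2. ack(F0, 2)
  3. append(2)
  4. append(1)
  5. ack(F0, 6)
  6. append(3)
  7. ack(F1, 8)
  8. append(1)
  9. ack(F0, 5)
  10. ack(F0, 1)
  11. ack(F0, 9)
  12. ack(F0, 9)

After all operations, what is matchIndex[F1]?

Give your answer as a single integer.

Op 1: append 3 -> log_len=3
Op 2: F0 acks idx 2 -> match: F0=2 F1=0 F2=0; commitIndex=0
Op 3: append 2 -> log_len=5
Op 4: append 1 -> log_len=6
Op 5: F0 acks idx 6 -> match: F0=6 F1=0 F2=0; commitIndex=0
Op 6: append 3 -> log_len=9
Op 7: F1 acks idx 8 -> match: F0=6 F1=8 F2=0; commitIndex=6
Op 8: append 1 -> log_len=10
Op 9: F0 acks idx 5 -> match: F0=6 F1=8 F2=0; commitIndex=6
Op 10: F0 acks idx 1 -> match: F0=6 F1=8 F2=0; commitIndex=6
Op 11: F0 acks idx 9 -> match: F0=9 F1=8 F2=0; commitIndex=8
Op 12: F0 acks idx 9 -> match: F0=9 F1=8 F2=0; commitIndex=8

Answer: 8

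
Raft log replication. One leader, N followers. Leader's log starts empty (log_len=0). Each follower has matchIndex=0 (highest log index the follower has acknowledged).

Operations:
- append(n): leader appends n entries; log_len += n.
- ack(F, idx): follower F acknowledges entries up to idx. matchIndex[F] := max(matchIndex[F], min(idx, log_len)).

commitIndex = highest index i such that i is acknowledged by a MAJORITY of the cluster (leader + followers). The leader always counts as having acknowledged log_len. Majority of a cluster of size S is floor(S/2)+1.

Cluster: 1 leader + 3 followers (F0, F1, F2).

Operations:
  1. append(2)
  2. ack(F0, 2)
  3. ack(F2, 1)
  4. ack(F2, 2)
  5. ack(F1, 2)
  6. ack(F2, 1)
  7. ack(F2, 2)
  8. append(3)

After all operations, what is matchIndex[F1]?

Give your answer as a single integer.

Answer: 2

Derivation:
Op 1: append 2 -> log_len=2
Op 2: F0 acks idx 2 -> match: F0=2 F1=0 F2=0; commitIndex=0
Op 3: F2 acks idx 1 -> match: F0=2 F1=0 F2=1; commitIndex=1
Op 4: F2 acks idx 2 -> match: F0=2 F1=0 F2=2; commitIndex=2
Op 5: F1 acks idx 2 -> match: F0=2 F1=2 F2=2; commitIndex=2
Op 6: F2 acks idx 1 -> match: F0=2 F1=2 F2=2; commitIndex=2
Op 7: F2 acks idx 2 -> match: F0=2 F1=2 F2=2; commitIndex=2
Op 8: append 3 -> log_len=5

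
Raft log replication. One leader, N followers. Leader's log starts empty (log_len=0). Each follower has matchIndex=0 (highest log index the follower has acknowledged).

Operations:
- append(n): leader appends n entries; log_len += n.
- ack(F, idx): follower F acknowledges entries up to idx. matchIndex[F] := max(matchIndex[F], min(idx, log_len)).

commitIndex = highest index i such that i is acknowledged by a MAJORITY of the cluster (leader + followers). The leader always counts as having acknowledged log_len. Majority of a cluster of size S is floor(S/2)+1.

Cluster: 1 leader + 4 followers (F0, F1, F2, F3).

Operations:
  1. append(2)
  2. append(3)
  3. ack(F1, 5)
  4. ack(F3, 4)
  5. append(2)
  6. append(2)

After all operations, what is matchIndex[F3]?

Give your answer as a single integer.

Answer: 4

Derivation:
Op 1: append 2 -> log_len=2
Op 2: append 3 -> log_len=5
Op 3: F1 acks idx 5 -> match: F0=0 F1=5 F2=0 F3=0; commitIndex=0
Op 4: F3 acks idx 4 -> match: F0=0 F1=5 F2=0 F3=4; commitIndex=4
Op 5: append 2 -> log_len=7
Op 6: append 2 -> log_len=9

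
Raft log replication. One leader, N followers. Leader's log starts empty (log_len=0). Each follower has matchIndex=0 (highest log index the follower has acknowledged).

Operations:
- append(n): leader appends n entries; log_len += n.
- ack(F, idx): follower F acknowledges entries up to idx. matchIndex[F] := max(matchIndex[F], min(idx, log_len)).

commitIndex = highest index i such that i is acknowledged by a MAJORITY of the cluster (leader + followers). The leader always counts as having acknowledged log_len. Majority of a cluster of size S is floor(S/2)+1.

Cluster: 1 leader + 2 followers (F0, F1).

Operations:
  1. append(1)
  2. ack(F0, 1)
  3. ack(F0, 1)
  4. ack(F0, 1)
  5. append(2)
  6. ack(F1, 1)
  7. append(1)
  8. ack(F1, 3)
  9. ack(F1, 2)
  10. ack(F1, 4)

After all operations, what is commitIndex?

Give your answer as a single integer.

Answer: 4

Derivation:
Op 1: append 1 -> log_len=1
Op 2: F0 acks idx 1 -> match: F0=1 F1=0; commitIndex=1
Op 3: F0 acks idx 1 -> match: F0=1 F1=0; commitIndex=1
Op 4: F0 acks idx 1 -> match: F0=1 F1=0; commitIndex=1
Op 5: append 2 -> log_len=3
Op 6: F1 acks idx 1 -> match: F0=1 F1=1; commitIndex=1
Op 7: append 1 -> log_len=4
Op 8: F1 acks idx 3 -> match: F0=1 F1=3; commitIndex=3
Op 9: F1 acks idx 2 -> match: F0=1 F1=3; commitIndex=3
Op 10: F1 acks idx 4 -> match: F0=1 F1=4; commitIndex=4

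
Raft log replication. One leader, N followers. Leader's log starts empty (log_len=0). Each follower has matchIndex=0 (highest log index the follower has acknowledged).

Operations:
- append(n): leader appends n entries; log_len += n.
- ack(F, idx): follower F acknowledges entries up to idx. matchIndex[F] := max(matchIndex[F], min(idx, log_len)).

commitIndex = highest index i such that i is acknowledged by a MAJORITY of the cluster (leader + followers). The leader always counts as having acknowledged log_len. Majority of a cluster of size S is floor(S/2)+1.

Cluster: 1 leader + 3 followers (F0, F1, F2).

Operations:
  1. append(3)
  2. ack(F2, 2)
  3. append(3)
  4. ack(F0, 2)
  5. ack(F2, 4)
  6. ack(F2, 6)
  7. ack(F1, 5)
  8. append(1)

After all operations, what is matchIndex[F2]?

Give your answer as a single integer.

Answer: 6

Derivation:
Op 1: append 3 -> log_len=3
Op 2: F2 acks idx 2 -> match: F0=0 F1=0 F2=2; commitIndex=0
Op 3: append 3 -> log_len=6
Op 4: F0 acks idx 2 -> match: F0=2 F1=0 F2=2; commitIndex=2
Op 5: F2 acks idx 4 -> match: F0=2 F1=0 F2=4; commitIndex=2
Op 6: F2 acks idx 6 -> match: F0=2 F1=0 F2=6; commitIndex=2
Op 7: F1 acks idx 5 -> match: F0=2 F1=5 F2=6; commitIndex=5
Op 8: append 1 -> log_len=7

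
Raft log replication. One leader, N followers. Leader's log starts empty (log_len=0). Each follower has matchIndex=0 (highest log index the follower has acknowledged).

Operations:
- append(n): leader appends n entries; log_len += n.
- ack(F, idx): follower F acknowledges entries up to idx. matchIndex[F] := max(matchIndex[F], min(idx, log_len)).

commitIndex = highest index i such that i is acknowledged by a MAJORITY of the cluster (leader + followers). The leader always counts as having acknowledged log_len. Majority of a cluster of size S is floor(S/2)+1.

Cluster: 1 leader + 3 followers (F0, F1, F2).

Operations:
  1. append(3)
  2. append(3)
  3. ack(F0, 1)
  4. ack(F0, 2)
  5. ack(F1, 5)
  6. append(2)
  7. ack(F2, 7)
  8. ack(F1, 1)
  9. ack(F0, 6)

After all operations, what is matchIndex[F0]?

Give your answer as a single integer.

Answer: 6

Derivation:
Op 1: append 3 -> log_len=3
Op 2: append 3 -> log_len=6
Op 3: F0 acks idx 1 -> match: F0=1 F1=0 F2=0; commitIndex=0
Op 4: F0 acks idx 2 -> match: F0=2 F1=0 F2=0; commitIndex=0
Op 5: F1 acks idx 5 -> match: F0=2 F1=5 F2=0; commitIndex=2
Op 6: append 2 -> log_len=8
Op 7: F2 acks idx 7 -> match: F0=2 F1=5 F2=7; commitIndex=5
Op 8: F1 acks idx 1 -> match: F0=2 F1=5 F2=7; commitIndex=5
Op 9: F0 acks idx 6 -> match: F0=6 F1=5 F2=7; commitIndex=6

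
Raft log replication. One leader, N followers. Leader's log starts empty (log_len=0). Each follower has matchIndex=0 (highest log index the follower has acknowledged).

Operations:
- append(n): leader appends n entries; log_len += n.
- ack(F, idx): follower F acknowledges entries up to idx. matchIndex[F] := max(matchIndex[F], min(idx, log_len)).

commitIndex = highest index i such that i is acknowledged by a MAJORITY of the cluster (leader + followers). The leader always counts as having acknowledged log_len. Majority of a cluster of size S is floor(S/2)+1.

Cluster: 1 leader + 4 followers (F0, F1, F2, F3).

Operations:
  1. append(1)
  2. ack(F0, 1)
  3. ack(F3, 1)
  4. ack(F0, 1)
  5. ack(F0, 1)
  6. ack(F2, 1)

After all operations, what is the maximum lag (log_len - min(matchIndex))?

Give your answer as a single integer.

Op 1: append 1 -> log_len=1
Op 2: F0 acks idx 1 -> match: F0=1 F1=0 F2=0 F3=0; commitIndex=0
Op 3: F3 acks idx 1 -> match: F0=1 F1=0 F2=0 F3=1; commitIndex=1
Op 4: F0 acks idx 1 -> match: F0=1 F1=0 F2=0 F3=1; commitIndex=1
Op 5: F0 acks idx 1 -> match: F0=1 F1=0 F2=0 F3=1; commitIndex=1
Op 6: F2 acks idx 1 -> match: F0=1 F1=0 F2=1 F3=1; commitIndex=1

Answer: 1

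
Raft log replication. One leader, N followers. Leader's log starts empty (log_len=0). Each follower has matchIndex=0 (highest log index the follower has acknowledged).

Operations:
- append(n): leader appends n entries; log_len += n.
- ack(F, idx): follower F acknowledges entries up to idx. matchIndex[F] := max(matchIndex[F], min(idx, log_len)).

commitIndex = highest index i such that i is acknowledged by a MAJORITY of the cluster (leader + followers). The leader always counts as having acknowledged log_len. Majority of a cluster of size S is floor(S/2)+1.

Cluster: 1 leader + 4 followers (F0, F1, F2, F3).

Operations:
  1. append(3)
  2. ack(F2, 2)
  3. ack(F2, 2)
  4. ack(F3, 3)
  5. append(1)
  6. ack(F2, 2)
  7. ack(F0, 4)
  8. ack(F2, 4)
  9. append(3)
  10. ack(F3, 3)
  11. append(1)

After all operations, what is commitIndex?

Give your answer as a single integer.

Op 1: append 3 -> log_len=3
Op 2: F2 acks idx 2 -> match: F0=0 F1=0 F2=2 F3=0; commitIndex=0
Op 3: F2 acks idx 2 -> match: F0=0 F1=0 F2=2 F3=0; commitIndex=0
Op 4: F3 acks idx 3 -> match: F0=0 F1=0 F2=2 F3=3; commitIndex=2
Op 5: append 1 -> log_len=4
Op 6: F2 acks idx 2 -> match: F0=0 F1=0 F2=2 F3=3; commitIndex=2
Op 7: F0 acks idx 4 -> match: F0=4 F1=0 F2=2 F3=3; commitIndex=3
Op 8: F2 acks idx 4 -> match: F0=4 F1=0 F2=4 F3=3; commitIndex=4
Op 9: append 3 -> log_len=7
Op 10: F3 acks idx 3 -> match: F0=4 F1=0 F2=4 F3=3; commitIndex=4
Op 11: append 1 -> log_len=8

Answer: 4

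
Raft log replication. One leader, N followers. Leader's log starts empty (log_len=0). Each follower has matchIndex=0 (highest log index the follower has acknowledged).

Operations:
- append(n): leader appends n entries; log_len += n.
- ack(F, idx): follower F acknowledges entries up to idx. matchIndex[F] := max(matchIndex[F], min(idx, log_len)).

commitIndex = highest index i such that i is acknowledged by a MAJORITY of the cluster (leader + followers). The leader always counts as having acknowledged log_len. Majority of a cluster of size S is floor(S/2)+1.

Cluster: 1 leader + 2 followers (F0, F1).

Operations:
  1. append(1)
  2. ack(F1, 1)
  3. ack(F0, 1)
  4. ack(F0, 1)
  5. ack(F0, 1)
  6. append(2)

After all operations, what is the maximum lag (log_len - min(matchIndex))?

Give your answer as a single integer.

Op 1: append 1 -> log_len=1
Op 2: F1 acks idx 1 -> match: F0=0 F1=1; commitIndex=1
Op 3: F0 acks idx 1 -> match: F0=1 F1=1; commitIndex=1
Op 4: F0 acks idx 1 -> match: F0=1 F1=1; commitIndex=1
Op 5: F0 acks idx 1 -> match: F0=1 F1=1; commitIndex=1
Op 6: append 2 -> log_len=3

Answer: 2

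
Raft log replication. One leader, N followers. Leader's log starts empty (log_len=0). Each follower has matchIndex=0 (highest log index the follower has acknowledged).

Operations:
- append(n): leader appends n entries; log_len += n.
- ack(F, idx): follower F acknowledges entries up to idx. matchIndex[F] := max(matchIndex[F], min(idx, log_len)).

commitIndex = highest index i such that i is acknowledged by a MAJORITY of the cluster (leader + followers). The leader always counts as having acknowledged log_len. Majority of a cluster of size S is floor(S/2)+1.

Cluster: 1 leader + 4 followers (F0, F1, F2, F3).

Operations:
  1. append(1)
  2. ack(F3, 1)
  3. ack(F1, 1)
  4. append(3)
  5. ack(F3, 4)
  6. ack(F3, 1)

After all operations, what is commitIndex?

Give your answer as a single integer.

Op 1: append 1 -> log_len=1
Op 2: F3 acks idx 1 -> match: F0=0 F1=0 F2=0 F3=1; commitIndex=0
Op 3: F1 acks idx 1 -> match: F0=0 F1=1 F2=0 F3=1; commitIndex=1
Op 4: append 3 -> log_len=4
Op 5: F3 acks idx 4 -> match: F0=0 F1=1 F2=0 F3=4; commitIndex=1
Op 6: F3 acks idx 1 -> match: F0=0 F1=1 F2=0 F3=4; commitIndex=1

Answer: 1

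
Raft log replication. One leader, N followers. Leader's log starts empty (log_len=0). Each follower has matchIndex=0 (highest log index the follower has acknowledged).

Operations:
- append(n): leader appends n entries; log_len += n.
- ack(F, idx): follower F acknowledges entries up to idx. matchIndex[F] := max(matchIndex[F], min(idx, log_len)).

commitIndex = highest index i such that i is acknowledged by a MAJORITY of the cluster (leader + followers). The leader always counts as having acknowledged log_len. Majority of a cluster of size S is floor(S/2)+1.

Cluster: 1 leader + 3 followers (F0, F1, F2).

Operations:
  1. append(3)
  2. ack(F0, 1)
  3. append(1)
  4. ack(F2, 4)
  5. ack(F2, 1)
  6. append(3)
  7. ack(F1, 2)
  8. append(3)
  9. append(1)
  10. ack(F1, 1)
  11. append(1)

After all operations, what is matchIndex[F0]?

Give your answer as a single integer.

Answer: 1

Derivation:
Op 1: append 3 -> log_len=3
Op 2: F0 acks idx 1 -> match: F0=1 F1=0 F2=0; commitIndex=0
Op 3: append 1 -> log_len=4
Op 4: F2 acks idx 4 -> match: F0=1 F1=0 F2=4; commitIndex=1
Op 5: F2 acks idx 1 -> match: F0=1 F1=0 F2=4; commitIndex=1
Op 6: append 3 -> log_len=7
Op 7: F1 acks idx 2 -> match: F0=1 F1=2 F2=4; commitIndex=2
Op 8: append 3 -> log_len=10
Op 9: append 1 -> log_len=11
Op 10: F1 acks idx 1 -> match: F0=1 F1=2 F2=4; commitIndex=2
Op 11: append 1 -> log_len=12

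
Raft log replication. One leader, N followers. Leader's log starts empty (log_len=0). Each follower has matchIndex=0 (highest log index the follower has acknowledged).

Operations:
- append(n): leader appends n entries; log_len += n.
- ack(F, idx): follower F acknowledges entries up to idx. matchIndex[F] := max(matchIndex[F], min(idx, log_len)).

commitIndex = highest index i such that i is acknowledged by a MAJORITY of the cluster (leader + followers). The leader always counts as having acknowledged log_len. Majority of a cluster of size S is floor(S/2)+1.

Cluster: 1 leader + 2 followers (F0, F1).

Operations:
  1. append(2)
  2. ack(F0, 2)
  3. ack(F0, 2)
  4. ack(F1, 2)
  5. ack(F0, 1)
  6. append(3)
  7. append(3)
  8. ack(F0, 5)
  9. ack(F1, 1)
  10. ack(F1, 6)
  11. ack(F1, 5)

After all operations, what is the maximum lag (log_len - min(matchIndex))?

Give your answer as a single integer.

Answer: 3

Derivation:
Op 1: append 2 -> log_len=2
Op 2: F0 acks idx 2 -> match: F0=2 F1=0; commitIndex=2
Op 3: F0 acks idx 2 -> match: F0=2 F1=0; commitIndex=2
Op 4: F1 acks idx 2 -> match: F0=2 F1=2; commitIndex=2
Op 5: F0 acks idx 1 -> match: F0=2 F1=2; commitIndex=2
Op 6: append 3 -> log_len=5
Op 7: append 3 -> log_len=8
Op 8: F0 acks idx 5 -> match: F0=5 F1=2; commitIndex=5
Op 9: F1 acks idx 1 -> match: F0=5 F1=2; commitIndex=5
Op 10: F1 acks idx 6 -> match: F0=5 F1=6; commitIndex=6
Op 11: F1 acks idx 5 -> match: F0=5 F1=6; commitIndex=6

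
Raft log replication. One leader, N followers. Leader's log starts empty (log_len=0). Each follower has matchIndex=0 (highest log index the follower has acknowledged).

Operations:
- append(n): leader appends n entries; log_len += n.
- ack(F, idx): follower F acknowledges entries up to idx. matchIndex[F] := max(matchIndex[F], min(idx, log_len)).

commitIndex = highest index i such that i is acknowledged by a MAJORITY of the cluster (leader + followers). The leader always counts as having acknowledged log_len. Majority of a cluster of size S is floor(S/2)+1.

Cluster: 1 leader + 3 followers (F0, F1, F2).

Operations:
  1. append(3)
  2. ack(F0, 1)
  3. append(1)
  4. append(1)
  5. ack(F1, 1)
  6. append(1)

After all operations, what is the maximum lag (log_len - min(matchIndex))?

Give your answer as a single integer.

Answer: 6

Derivation:
Op 1: append 3 -> log_len=3
Op 2: F0 acks idx 1 -> match: F0=1 F1=0 F2=0; commitIndex=0
Op 3: append 1 -> log_len=4
Op 4: append 1 -> log_len=5
Op 5: F1 acks idx 1 -> match: F0=1 F1=1 F2=0; commitIndex=1
Op 6: append 1 -> log_len=6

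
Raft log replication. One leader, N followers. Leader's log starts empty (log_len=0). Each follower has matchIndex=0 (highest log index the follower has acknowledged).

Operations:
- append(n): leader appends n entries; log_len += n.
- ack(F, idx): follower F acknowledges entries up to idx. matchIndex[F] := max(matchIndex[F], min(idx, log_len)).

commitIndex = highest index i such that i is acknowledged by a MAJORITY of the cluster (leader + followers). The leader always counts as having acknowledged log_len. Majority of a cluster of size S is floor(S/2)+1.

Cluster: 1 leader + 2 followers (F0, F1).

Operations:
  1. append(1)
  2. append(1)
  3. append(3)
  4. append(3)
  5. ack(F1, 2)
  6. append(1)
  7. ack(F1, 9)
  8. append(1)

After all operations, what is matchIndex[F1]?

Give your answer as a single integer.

Op 1: append 1 -> log_len=1
Op 2: append 1 -> log_len=2
Op 3: append 3 -> log_len=5
Op 4: append 3 -> log_len=8
Op 5: F1 acks idx 2 -> match: F0=0 F1=2; commitIndex=2
Op 6: append 1 -> log_len=9
Op 7: F1 acks idx 9 -> match: F0=0 F1=9; commitIndex=9
Op 8: append 1 -> log_len=10

Answer: 9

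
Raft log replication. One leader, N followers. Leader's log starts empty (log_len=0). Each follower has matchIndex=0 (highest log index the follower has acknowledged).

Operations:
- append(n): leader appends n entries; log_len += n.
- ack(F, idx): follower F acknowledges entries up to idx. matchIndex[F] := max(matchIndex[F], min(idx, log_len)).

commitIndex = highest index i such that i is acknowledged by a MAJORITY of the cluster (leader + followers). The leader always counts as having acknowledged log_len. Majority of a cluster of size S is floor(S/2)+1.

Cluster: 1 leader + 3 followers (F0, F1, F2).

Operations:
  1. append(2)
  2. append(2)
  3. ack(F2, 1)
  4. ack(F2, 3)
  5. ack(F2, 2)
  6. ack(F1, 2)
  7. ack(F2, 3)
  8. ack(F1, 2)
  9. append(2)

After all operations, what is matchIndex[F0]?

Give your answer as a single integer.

Op 1: append 2 -> log_len=2
Op 2: append 2 -> log_len=4
Op 3: F2 acks idx 1 -> match: F0=0 F1=0 F2=1; commitIndex=0
Op 4: F2 acks idx 3 -> match: F0=0 F1=0 F2=3; commitIndex=0
Op 5: F2 acks idx 2 -> match: F0=0 F1=0 F2=3; commitIndex=0
Op 6: F1 acks idx 2 -> match: F0=0 F1=2 F2=3; commitIndex=2
Op 7: F2 acks idx 3 -> match: F0=0 F1=2 F2=3; commitIndex=2
Op 8: F1 acks idx 2 -> match: F0=0 F1=2 F2=3; commitIndex=2
Op 9: append 2 -> log_len=6

Answer: 0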